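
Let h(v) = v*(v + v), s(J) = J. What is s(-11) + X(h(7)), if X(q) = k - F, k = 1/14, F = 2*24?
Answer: -825/14 ≈ -58.929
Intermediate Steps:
F = 48
h(v) = 2*v² (h(v) = v*(2*v) = 2*v²)
k = 1/14 ≈ 0.071429
X(q) = -671/14 (X(q) = 1/14 - 1*48 = 1/14 - 48 = -671/14)
s(-11) + X(h(7)) = -11 - 671/14 = -825/14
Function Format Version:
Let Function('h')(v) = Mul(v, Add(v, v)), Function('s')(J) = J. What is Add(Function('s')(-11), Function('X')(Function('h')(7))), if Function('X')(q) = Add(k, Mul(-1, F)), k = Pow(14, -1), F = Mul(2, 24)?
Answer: Rational(-825, 14) ≈ -58.929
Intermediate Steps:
F = 48
Function('h')(v) = Mul(2, Pow(v, 2)) (Function('h')(v) = Mul(v, Mul(2, v)) = Mul(2, Pow(v, 2)))
k = Rational(1, 14) ≈ 0.071429
Function('X')(q) = Rational(-671, 14) (Function('X')(q) = Add(Rational(1, 14), Mul(-1, 48)) = Add(Rational(1, 14), -48) = Rational(-671, 14))
Add(Function('s')(-11), Function('X')(Function('h')(7))) = Add(-11, Rational(-671, 14)) = Rational(-825, 14)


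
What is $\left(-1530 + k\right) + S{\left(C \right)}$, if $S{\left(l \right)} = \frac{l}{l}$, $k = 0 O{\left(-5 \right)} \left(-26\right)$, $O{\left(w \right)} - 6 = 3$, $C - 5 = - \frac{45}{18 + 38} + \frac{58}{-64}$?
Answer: $-1529$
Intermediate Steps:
$C = \frac{737}{224}$ ($C = 5 - \left(\frac{29}{32} + \frac{45}{18 + 38}\right) = 5 - \left(\frac{29}{32} + \frac{45}{56}\right) = 5 - \frac{383}{224} = \frac{737}{224} \approx 3.2902$)
$O{\left(w \right)} = 9$ ($O{\left(w \right)} = 6 + 3 = 9$)
$k = 0$ ($k = 0 \cdot 9 \left(-26\right) = 0 \left(-26\right) = 0$)
$S{\left(l \right)} = 1$
$\left(-1530 + k\right) + S{\left(C \right)} = \left(-1530 + 0\right) + 1 = -1530 + 1 = -1529$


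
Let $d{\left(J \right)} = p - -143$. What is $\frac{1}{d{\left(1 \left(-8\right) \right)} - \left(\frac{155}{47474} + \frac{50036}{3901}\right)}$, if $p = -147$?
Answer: $- \frac{185196074}{3116798015} \approx -0.059419$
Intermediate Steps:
$d{\left(J \right)} = -4$ ($d{\left(J \right)} = -147 - -143 = -147 + 143 = -4$)
$\frac{1}{d{\left(1 \left(-8\right) \right)} - \left(\frac{155}{47474} + \frac{50036}{3901}\right)} = \frac{1}{-4 - \left(\frac{155}{47474} + \frac{50036}{3901}\right)} = \frac{1}{-4 - \frac{2376013719}{185196074}} = \frac{1}{- \frac{3116798015}{185196074}} = - \frac{185196074}{3116798015}$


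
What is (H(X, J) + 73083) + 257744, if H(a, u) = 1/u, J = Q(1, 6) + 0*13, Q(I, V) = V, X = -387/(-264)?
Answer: 1984963/6 ≈ 3.3083e+5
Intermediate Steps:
X = 129/88 (X = -387*(-1/264) = 129/88 ≈ 1.4659)
J = 6 (J = 6 + 0*13 = 6 + 0 = 6)
(H(X, J) + 73083) + 257744 = (1/6 + 73083) + 257744 = (⅙ + 73083) + 257744 = 438499/6 + 257744 = 1984963/6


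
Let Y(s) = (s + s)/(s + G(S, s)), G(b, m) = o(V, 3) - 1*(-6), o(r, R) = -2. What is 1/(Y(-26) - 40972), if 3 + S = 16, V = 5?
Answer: -11/450666 ≈ -2.4408e-5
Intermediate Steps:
S = 13 (S = -3 + 16 = 13)
G(b, m) = 4 (G(b, m) = -2 - 1*(-6) = -2 + 6 = 4)
Y(s) = 2*s/(4 + s) (Y(s) = (s + s)/(s + 4) = (2*s)/(4 + s) = 2*s/(4 + s))
1/(Y(-26) - 40972) = 1/(2*(-26)/(4 - 26) - 40972) = 1/(2*(-26)/(-22) - 40972) = 1/(2*(-26)*(-1/22) - 40972) = 1/(26/11 - 40972) = 1/(-450666/11) = -11/450666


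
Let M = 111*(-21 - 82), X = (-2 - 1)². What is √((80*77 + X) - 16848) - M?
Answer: 11433 + I*√10679 ≈ 11433.0 + 103.34*I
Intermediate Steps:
X = 9 (X = (-3)² = 9)
M = -11433 (M = 111*(-103) = -11433)
√((80*77 + X) - 16848) - M = √((80*77 + 9) - 16848) - 1*(-11433) = √((6160 + 9) - 16848) + 11433 = √(6169 - 16848) + 11433 = √(-10679) + 11433 = I*√10679 + 11433 = 11433 + I*√10679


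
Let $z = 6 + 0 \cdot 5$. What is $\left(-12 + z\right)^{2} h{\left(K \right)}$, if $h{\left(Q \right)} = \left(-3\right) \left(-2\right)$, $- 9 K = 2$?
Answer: $216$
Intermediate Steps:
$K = - \frac{2}{9}$ ($K = \left(- \frac{1}{9}\right) 2 = - \frac{2}{9} \approx -0.22222$)
$z = 6$ ($z = 6 + 0 = 6$)
$h{\left(Q \right)} = 6$
$\left(-12 + z\right)^{2} h{\left(K \right)} = \left(-12 + 6\right)^{2} \cdot 6 = \left(-6\right)^{2} \cdot 6 = 36 \cdot 6 = 216$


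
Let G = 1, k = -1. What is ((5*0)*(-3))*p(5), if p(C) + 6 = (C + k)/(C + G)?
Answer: 0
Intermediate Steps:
p(C) = -6 + (-1 + C)/(1 + C) (p(C) = -6 + (C - 1)/(C + 1) = -6 + (-1 + C)/(1 + C))
((5*0)*(-3))*p(5) = ((5*0)*(-3))*((-7 - 5*5)/(1 + 5)) = (0*(-3))*((-7 - 25)/6) = 0*((⅙)*(-32)) = 0*(-16/3) = 0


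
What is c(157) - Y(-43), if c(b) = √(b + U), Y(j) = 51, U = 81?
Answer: -51 + √238 ≈ -35.573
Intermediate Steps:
c(b) = √(81 + b) (c(b) = √(b + 81) = √(81 + b))
c(157) - Y(-43) = √(81 + 157) - 1*51 = √238 - 51 = -51 + √238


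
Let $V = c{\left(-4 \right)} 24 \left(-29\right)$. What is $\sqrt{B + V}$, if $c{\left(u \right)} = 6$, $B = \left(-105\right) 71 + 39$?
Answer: $6 i \sqrt{322} \approx 107.67 i$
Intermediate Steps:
$B = -7416$ ($B = -7455 + 39 = -7416$)
$V = -4176$ ($V = 6 \cdot 24 \left(-29\right) = 144 \left(-29\right) = -4176$)
$\sqrt{B + V} = \sqrt{-7416 - 4176} = \sqrt{-11592} = 6 i \sqrt{322}$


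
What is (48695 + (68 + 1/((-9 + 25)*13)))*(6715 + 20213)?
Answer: 17070172515/13 ≈ 1.3131e+9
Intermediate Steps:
(48695 + (68 + 1/((-9 + 25)*13)))*(6715 + 20213) = (48695 + (68 + (1/13)/16))*26928 = (48695 + (68 + (1/16)*(1/13)))*26928 = (48695 + (68 + 1/208))*26928 = (48695 + 14145/208)*26928 = (10142705/208)*26928 = 17070172515/13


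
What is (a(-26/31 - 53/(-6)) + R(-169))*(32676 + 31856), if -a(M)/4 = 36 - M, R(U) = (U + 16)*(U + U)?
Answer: 309688035488/93 ≈ 3.3300e+9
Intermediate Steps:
R(U) = 2*U*(16 + U) (R(U) = (16 + U)*(2*U) = 2*U*(16 + U))
a(M) = -144 + 4*M (a(M) = -4*(36 - M) = -144 + 4*M)
(a(-26/31 - 53/(-6)) + R(-169))*(32676 + 31856) = ((-144 + 4*(-26/31 - 53/(-6))) + 2*(-169)*(16 - 169))*(32676 + 31856) = ((-144 + 4*(-26*1/31 - 53*(-⅙))) + 2*(-169)*(-153))*64532 = ((-144 + 4*(-26/31 + 53/6)) + 51714)*64532 = ((-144 + 4*(1487/186)) + 51714)*64532 = ((-144 + 2974/93) + 51714)*64532 = (-10418/93 + 51714)*64532 = (4798984/93)*64532 = 309688035488/93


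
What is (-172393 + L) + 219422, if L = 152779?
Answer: 199808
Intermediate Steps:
(-172393 + L) + 219422 = (-172393 + 152779) + 219422 = -19614 + 219422 = 199808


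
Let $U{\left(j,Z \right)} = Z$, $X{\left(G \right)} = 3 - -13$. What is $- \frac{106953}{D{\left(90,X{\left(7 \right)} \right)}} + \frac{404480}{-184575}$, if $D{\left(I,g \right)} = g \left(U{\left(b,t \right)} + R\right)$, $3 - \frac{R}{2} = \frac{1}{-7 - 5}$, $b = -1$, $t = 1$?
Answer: $- \frac{11872338209}{12698760} \approx -934.92$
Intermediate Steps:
$X{\left(G \right)} = 16$ ($X{\left(G \right)} = 3 + 13 = 16$)
$R = \frac{37}{6}$ ($R = 6 - \frac{2}{-7 - 5} = 6 - \frac{2}{-12} = 6 - - \frac{1}{6} = 6 + \frac{1}{6} = \frac{37}{6} \approx 6.1667$)
$D{\left(I,g \right)} = \frac{43 g}{6}$ ($D{\left(I,g \right)} = g \left(1 + \frac{37}{6}\right) = g \frac{43}{6} = \frac{43 g}{6}$)
$- \frac{106953}{D{\left(90,X{\left(7 \right)} \right)}} + \frac{404480}{-184575} = - \frac{106953}{\frac{43}{6} \cdot 16} + \frac{404480}{-184575} = - \frac{106953}{\frac{344}{3}} + 404480 \left(- \frac{1}{184575}\right) = \left(-106953\right) \frac{3}{344} - \frac{80896}{36915} = - \frac{320859}{344} - \frac{80896}{36915} = - \frac{11872338209}{12698760}$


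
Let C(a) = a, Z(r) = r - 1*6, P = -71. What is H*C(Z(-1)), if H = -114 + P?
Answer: 1295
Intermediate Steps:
Z(r) = -6 + r (Z(r) = r - 6 = -6 + r)
H = -185 (H = -114 - 71 = -185)
H*C(Z(-1)) = -185*(-6 - 1) = -185*(-7) = 1295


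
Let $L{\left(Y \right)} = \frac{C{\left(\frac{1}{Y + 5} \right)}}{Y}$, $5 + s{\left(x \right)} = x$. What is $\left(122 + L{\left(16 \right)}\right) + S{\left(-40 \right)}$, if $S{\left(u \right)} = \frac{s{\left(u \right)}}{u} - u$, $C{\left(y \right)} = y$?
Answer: $\frac{54811}{336} \approx 163.13$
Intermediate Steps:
$s{\left(x \right)} = -5 + x$
$L{\left(Y \right)} = \frac{1}{Y \left(5 + Y\right)}$ ($L{\left(Y \right)} = \frac{1}{\left(Y + 5\right) Y} = \frac{1}{\left(5 + Y\right) Y} = \frac{1}{Y \left(5 + Y\right)}$)
$S{\left(u \right)} = - u + \frac{-5 + u}{u}$ ($S{\left(u \right)} = \frac{-5 + u}{u} - u = - u + \frac{-5 + u}{u}$)
$\left(122 + L{\left(16 \right)}\right) + S{\left(-40 \right)} = \left(122 + \frac{1}{16 \left(5 + 16\right)}\right) - \left(-41 - \frac{1}{8}\right) = \left(122 + \frac{1}{16 \cdot 21}\right) + \left(1 + 40 - - \frac{1}{8}\right) = \left(122 + \frac{1}{16} \cdot \frac{1}{21}\right) + \left(1 + 40 + \frac{1}{8}\right) = \left(122 + \frac{1}{336}\right) + \frac{329}{8} = \frac{40993}{336} + \frac{329}{8} = \frac{54811}{336}$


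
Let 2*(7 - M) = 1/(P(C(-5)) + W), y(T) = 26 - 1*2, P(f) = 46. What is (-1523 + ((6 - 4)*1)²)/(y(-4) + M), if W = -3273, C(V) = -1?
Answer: -9803626/200075 ≈ -49.000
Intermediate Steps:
y(T) = 24 (y(T) = 26 - 2 = 24)
M = 45179/6454 (M = 7 - 1/(2*(46 - 3273)) = 7 - ½/(-3227) = 7 - ½*(-1/3227) = 7 + 1/6454 = 45179/6454 ≈ 7.0002)
(-1523 + ((6 - 4)*1)²)/(y(-4) + M) = (-1523 + ((6 - 4)*1)²)/(24 + 45179/6454) = (-1523 + (2*1)²)/(200075/6454) = (-1523 + 2²)*(6454/200075) = (-1523 + 4)*(6454/200075) = -1519*6454/200075 = -9803626/200075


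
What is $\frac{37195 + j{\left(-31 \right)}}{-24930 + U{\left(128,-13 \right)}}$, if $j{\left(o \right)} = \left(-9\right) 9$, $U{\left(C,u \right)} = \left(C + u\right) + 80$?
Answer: $- \frac{37114}{24735} \approx -1.5005$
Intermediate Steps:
$U{\left(C,u \right)} = 80 + C + u$
$j{\left(o \right)} = -81$
$\frac{37195 + j{\left(-31 \right)}}{-24930 + U{\left(128,-13 \right)}} = \frac{37195 - 81}{-24930 + \left(80 + 128 - 13\right)} = \frac{37114}{-24930 + 195} = \frac{37114}{-24735} = 37114 \left(- \frac{1}{24735}\right) = - \frac{37114}{24735}$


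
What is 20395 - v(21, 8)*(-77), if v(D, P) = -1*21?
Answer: 18778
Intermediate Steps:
v(D, P) = -21
20395 - v(21, 8)*(-77) = 20395 - (-21)*(-77) = 20395 - 1*1617 = 20395 - 1617 = 18778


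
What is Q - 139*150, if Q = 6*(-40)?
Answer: -21090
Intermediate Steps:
Q = -240
Q - 139*150 = -240 - 139*150 = -240 - 20850 = -21090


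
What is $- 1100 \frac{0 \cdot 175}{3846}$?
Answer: $0$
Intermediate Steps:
$- 1100 \frac{0 \cdot 175}{3846} = - 1100 \cdot 0 \cdot \frac{1}{3846} = \left(-1100\right) 0 = 0$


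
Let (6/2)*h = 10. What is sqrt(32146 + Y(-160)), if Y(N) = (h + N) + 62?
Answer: sqrt(288462)/3 ≈ 179.03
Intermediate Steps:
h = 10/3 (h = (1/3)*10 = 10/3 ≈ 3.3333)
Y(N) = 196/3 + N (Y(N) = (10/3 + N) + 62 = 196/3 + N)
sqrt(32146 + Y(-160)) = sqrt(32146 + (196/3 - 160)) = sqrt(32146 - 284/3) = sqrt(96154/3) = sqrt(288462)/3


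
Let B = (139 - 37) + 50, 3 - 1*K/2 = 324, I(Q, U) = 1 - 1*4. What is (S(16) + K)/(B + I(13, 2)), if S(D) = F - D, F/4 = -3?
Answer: -670/149 ≈ -4.4966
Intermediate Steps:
F = -12 (F = 4*(-3) = -12)
I(Q, U) = -3 (I(Q, U) = 1 - 4 = -3)
K = -642 (K = 6 - 2*324 = 6 - 648 = -642)
S(D) = -12 - D
B = 152 (B = 102 + 50 = 152)
(S(16) + K)/(B + I(13, 2)) = ((-12 - 1*16) - 642)/(152 - 3) = ((-12 - 16) - 642)/149 = (-28 - 642)*(1/149) = -670*1/149 = -670/149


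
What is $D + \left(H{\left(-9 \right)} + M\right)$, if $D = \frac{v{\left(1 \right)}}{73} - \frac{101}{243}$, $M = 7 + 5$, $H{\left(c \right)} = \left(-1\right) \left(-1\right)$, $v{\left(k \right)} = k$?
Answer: $\frac{223477}{17739} \approx 12.598$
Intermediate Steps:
$H{\left(c \right)} = 1$
$M = 12$
$D = - \frac{7130}{17739}$ ($D = 1 \cdot \frac{1}{73} - \frac{101}{243} = \frac{1}{73} - \frac{101}{243} = - \frac{7130}{17739} \approx -0.40194$)
$D + \left(H{\left(-9 \right)} + M\right) = - \frac{7130}{17739} + \left(1 + 12\right) = - \frac{7130}{17739} + 13 = \frac{223477}{17739}$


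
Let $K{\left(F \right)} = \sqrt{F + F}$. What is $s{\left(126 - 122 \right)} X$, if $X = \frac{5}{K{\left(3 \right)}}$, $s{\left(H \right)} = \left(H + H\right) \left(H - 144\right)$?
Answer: $- \frac{2800 \sqrt{6}}{3} \approx -2286.2$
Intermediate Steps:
$s{\left(H \right)} = 2 H \left(-144 + H\right)$
$K{\left(F \right)} = \sqrt{2} \sqrt{F}$ ($K{\left(F \right)} = \sqrt{2 F} = \sqrt{2} \sqrt{F}$)
$X = \frac{5 \sqrt{6}}{6}$ ($X = \frac{5}{\sqrt{2} \sqrt{3}} = \frac{5}{\sqrt{6}} = 5 \frac{\sqrt{6}}{6} = \frac{5 \sqrt{6}}{6} \approx 2.0412$)
$s{\left(126 - 122 \right)} X = 2 \left(126 - 122\right) \left(-144 + \left(126 - 122\right)\right) \frac{5 \sqrt{6}}{6} = 2 \cdot 4 \left(-144 + 4\right) \frac{5 \sqrt{6}}{6} = 2 \cdot 4 \left(-140\right) \frac{5 \sqrt{6}}{6} = - 1120 \frac{5 \sqrt{6}}{6} = - \frac{2800 \sqrt{6}}{3}$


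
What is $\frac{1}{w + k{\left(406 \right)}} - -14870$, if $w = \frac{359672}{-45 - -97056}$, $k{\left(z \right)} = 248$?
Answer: $\frac{363101705011}{24418400} \approx 14870.0$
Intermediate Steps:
$w = \frac{359672}{97011}$ ($w = \frac{359672}{-45 + 97056} = \frac{359672}{97011} \approx 3.7075$)
$\frac{1}{w + k{\left(406 \right)}} - -14870 = \frac{1}{\frac{359672}{97011} + 248} - -14870 = \frac{1}{\frac{24418400}{97011}} + 14870 = \frac{97011}{24418400} + 14870 = \frac{363101705011}{24418400}$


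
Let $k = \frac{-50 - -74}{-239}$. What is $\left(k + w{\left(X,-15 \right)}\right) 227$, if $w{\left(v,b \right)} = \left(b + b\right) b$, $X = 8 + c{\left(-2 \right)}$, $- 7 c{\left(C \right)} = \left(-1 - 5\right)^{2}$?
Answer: $\frac{24408402}{239} \approx 1.0213 \cdot 10^{5}$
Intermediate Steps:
$c{\left(C \right)} = - \frac{36}{7}$ ($c{\left(C \right)} = - \frac{\left(-1 - 5\right)^{2}}{7} = - \frac{\left(-6\right)^{2}}{7} = \left(- \frac{1}{7}\right) 36 = - \frac{36}{7}$)
$X = \frac{20}{7}$ ($X = 8 - \frac{36}{7} = \frac{20}{7} \approx 2.8571$)
$w{\left(v,b \right)} = 2 b^{2}$ ($w{\left(v,b \right)} = 2 b b = 2 b^{2}$)
$k = - \frac{24}{239}$ ($k = \left(-50 + 74\right) \left(- \frac{1}{239}\right) = 24 \left(- \frac{1}{239}\right) = - \frac{24}{239} \approx -0.10042$)
$\left(k + w{\left(X,-15 \right)}\right) 227 = \left(- \frac{24}{239} + 2 \left(-15\right)^{2}\right) 227 = \left(- \frac{24}{239} + 2 \cdot 225\right) 227 = \left(- \frac{24}{239} + 450\right) 227 = \frac{107526}{239} \cdot 227 = \frac{24408402}{239}$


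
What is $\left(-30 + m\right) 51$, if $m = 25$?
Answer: $-255$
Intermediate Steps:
$\left(-30 + m\right) 51 = \left(-30 + 25\right) 51 = \left(-5\right) 51 = -255$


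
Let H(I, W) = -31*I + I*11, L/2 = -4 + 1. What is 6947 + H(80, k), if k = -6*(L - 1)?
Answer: 5347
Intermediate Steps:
L = -6 (L = 2*(-4 + 1) = 2*(-3) = -6)
k = 42 (k = -6*(-6 - 1) = -6*(-7) = 42)
H(I, W) = -20*I (H(I, W) = -31*I + 11*I = -20*I)
6947 + H(80, k) = 6947 - 20*80 = 6947 - 1600 = 5347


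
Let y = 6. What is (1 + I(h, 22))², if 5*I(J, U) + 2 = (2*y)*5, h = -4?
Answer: 3969/25 ≈ 158.76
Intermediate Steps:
I(J, U) = 58/5 (I(J, U) = -⅖ + ((2*6)*5)/5 = -⅖ + (12*5)/5 = -⅖ + (⅕)*60 = -⅖ + 12 = 58/5)
(1 + I(h, 22))² = (1 + 58/5)² = (63/5)² = 3969/25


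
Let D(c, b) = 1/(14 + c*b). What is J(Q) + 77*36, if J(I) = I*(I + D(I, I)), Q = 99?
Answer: 123404094/9815 ≈ 12573.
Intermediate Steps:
D(c, b) = 1/(14 + b*c)
J(I) = I*(I + 1/(14 + I²)) (J(I) = I*(I + 1/(14 + I*I)) = I*(I + 1/(14 + I²)))
J(Q) + 77*36 = 99*(1 + 99*(14 + 99²))/(14 + 99²) + 77*36 = 99*(1 + 99*(14 + 9801))/(14 + 9801) + 2772 = 99*(1 + 99*9815)/9815 + 2772 = 99*(1/9815)*(1 + 971685) + 2772 = 99*(1/9815)*971686 + 2772 = 96196914/9815 + 2772 = 123404094/9815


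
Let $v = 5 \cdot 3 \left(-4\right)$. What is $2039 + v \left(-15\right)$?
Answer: $2939$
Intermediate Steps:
$v = -60$ ($v = 15 \left(-4\right) = -60$)
$2039 + v \left(-15\right) = 2039 - -900 = 2039 + 900 = 2939$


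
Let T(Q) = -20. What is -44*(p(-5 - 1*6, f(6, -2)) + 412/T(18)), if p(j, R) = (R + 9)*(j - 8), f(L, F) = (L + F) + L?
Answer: 83952/5 ≈ 16790.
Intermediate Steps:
f(L, F) = F + 2*L (f(L, F) = (F + L) + L = F + 2*L)
p(j, R) = (-8 + j)*(9 + R) (p(j, R) = (9 + R)*(-8 + j) = (-8 + j)*(9 + R))
-44*(p(-5 - 1*6, f(6, -2)) + 412/T(18)) = -44*((-72 - 8*(-2 + 2*6) + 9*(-5 - 1*6) + (-2 + 2*6)*(-5 - 1*6)) + 412/(-20)) = -44*((-72 - 8*(-2 + 12) + 9*(-5 - 6) + (-2 + 12)*(-5 - 6)) + 412*(-1/20)) = -44*((-72 - 8*10 + 9*(-11) + 10*(-11)) - 103/5) = -44*((-72 - 80 - 99 - 110) - 103/5) = -44*(-361 - 103/5) = -44*(-1908/5) = 83952/5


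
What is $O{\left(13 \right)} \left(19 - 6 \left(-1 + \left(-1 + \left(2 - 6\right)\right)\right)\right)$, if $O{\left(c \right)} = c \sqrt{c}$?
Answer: $715 \sqrt{13} \approx 2578.0$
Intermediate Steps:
$O{\left(c \right)} = c^{\frac{3}{2}}$
$O{\left(13 \right)} \left(19 - 6 \left(-1 + \left(-1 + \left(2 - 6\right)\right)\right)\right) = 13^{\frac{3}{2}} \left(19 - 6 \left(-1 + \left(-1 + \left(2 - 6\right)\right)\right)\right) = 13 \sqrt{13} \left(19 - 6 \left(-1 + \left(-1 + \left(2 - 6\right)\right)\right)\right) = 13 \sqrt{13} \left(19 - 6 \left(-1 - 5\right)\right) = 13 \sqrt{13} \left(19 - -36\right) = 13 \sqrt{13} \left(19 + 36\right) = 13 \sqrt{13} \cdot 55 = 715 \sqrt{13}$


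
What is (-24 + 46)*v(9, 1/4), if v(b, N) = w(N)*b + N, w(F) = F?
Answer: 55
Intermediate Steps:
v(b, N) = N + N*b (v(b, N) = N*b + N = N + N*b)
(-24 + 46)*v(9, 1/4) = (-24 + 46)*((1 + 9)/4) = 22*((1/4)*10) = 22*(5/2) = 55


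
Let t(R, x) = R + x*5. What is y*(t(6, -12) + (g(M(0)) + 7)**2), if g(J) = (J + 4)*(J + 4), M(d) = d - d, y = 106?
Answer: 50350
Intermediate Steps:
M(d) = 0
g(J) = (4 + J)**2 (g(J) = (4 + J)*(4 + J) = (4 + J)**2)
t(R, x) = R + 5*x
y*(t(6, -12) + (g(M(0)) + 7)**2) = 106*((6 + 5*(-12)) + ((4 + 0)**2 + 7)**2) = 106*((6 - 60) + (4**2 + 7)**2) = 106*(-54 + (16 + 7)**2) = 106*(-54 + 23**2) = 106*(-54 + 529) = 106*475 = 50350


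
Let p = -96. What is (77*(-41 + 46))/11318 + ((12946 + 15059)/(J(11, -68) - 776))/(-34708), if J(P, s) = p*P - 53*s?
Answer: 11680765585/348043077584 ≈ 0.033561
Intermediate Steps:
J(P, s) = -96*P - 53*s
(77*(-41 + 46))/11318 + ((12946 + 15059)/(J(11, -68) - 776))/(-34708) = (77*(-41 + 46))/11318 + ((12946 + 15059)/((-96*11 - 53*(-68)) - 776))/(-34708) = (77*5)*(1/11318) + (28005/((-1056 + 3604) - 776))*(-1/34708) = 385*(1/11318) + (28005/(2548 - 776))*(-1/34708) = 385/11318 + (28005/1772)*(-1/34708) = 385/11318 - 28005/61502576 = 11680765585/348043077584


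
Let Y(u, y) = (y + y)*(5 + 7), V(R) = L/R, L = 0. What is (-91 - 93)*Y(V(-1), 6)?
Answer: -26496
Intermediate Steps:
V(R) = 0 (V(R) = 0/R = 0)
Y(u, y) = 24*y (Y(u, y) = (2*y)*12 = 24*y)
(-91 - 93)*Y(V(-1), 6) = (-91 - 93)*(24*6) = -184*144 = -26496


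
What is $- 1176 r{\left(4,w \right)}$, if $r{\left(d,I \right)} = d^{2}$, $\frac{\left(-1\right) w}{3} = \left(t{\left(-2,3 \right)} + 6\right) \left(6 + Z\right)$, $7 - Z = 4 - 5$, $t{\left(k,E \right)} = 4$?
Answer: $-18816$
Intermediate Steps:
$Z = 8$ ($Z = 7 - \left(4 - 5\right) = 7 - -1 = 7 + 1 = 8$)
$w = -420$ ($w = - 3 \left(4 + 6\right) \left(6 + 8\right) = - 3 \cdot 10 \cdot 14 = \left(-3\right) 140 = -420$)
$- 1176 r{\left(4,w \right)} = - 1176 \cdot 4^{2} = \left(-1176\right) 16 = -18816$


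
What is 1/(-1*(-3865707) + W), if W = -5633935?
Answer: -1/1768228 ≈ -5.6554e-7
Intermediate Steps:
1/(-1*(-3865707) + W) = 1/(-1*(-3865707) - 5633935) = 1/(3865707 - 5633935) = 1/(-1768228) = -1/1768228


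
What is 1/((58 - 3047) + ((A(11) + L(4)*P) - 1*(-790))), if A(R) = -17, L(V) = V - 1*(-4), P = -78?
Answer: -1/2840 ≈ -0.00035211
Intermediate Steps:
L(V) = 4 + V (L(V) = V + 4 = 4 + V)
1/((58 - 3047) + ((A(11) + L(4)*P) - 1*(-790))) = 1/((58 - 3047) + ((-17 + (4 + 4)*(-78)) - 1*(-790))) = 1/(-2989 + ((-17 + 8*(-78)) + 790)) = 1/(-2989 + ((-17 - 624) + 790)) = 1/(-2989 + (-641 + 790)) = 1/(-2989 + 149) = 1/(-2840) = -1/2840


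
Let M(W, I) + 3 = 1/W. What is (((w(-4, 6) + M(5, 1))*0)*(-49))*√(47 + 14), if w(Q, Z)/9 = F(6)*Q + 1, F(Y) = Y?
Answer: 0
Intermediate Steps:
M(W, I) = -3 + 1/W
w(Q, Z) = 9 + 54*Q (w(Q, Z) = 9*(6*Q + 1) = 9*(1 + 6*Q) = 9 + 54*Q)
(((w(-4, 6) + M(5, 1))*0)*(-49))*√(47 + 14) = ((((9 + 54*(-4)) + (-3 + 1/5))*0)*(-49))*√(47 + 14) = ((((9 - 216) + (-3 + ⅕))*0)*(-49))*√61 = (((-207 - 14/5)*0)*(-49))*√61 = (-1049/5*0*(-49))*√61 = (0*(-49))*√61 = 0*√61 = 0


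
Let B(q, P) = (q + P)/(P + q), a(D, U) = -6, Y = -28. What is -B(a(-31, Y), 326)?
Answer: -1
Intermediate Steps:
B(q, P) = 1 (B(q, P) = (P + q)/(P + q) = 1)
-B(a(-31, Y), 326) = -1*1 = -1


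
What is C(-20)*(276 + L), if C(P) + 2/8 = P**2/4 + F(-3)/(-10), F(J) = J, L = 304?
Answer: 58029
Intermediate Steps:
C(P) = 1/20 + P**2/4 (C(P) = -1/4 + (P**2/4 - 3/(-10)) = -1/4 + (P**2*(1/4) - 3*(-1/10)) = -1/4 + (P**2/4 + 3/10) = -1/4 + (3/10 + P**2/4) = 1/20 + P**2/4)
C(-20)*(276 + L) = (1/20 + (1/4)*(-20)**2)*(276 + 304) = (1/20 + (1/4)*400)*580 = (1/20 + 100)*580 = (2001/20)*580 = 58029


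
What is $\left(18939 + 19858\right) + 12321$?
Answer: $51118$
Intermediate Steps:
$\left(18939 + 19858\right) + 12321 = 38797 + 12321 = 51118$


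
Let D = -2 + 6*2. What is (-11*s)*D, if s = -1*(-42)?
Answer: -4620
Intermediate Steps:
D = 10 (D = -2 + 12 = 10)
s = 42
(-11*s)*D = -11*42*10 = -462*10 = -4620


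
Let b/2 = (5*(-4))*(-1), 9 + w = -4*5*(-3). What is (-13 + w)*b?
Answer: 1520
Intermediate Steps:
w = 51 (w = -9 - 4*5*(-3) = -9 - 20*(-3) = -9 + 60 = 51)
b = 40 (b = 2*((5*(-4))*(-1)) = 2*(-20*(-1)) = 2*20 = 40)
(-13 + w)*b = (-13 + 51)*40 = 38*40 = 1520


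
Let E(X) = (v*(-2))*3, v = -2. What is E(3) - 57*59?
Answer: -3351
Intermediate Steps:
E(X) = 12 (E(X) = -2*(-2)*3 = 4*3 = 12)
E(3) - 57*59 = 12 - 57*59 = 12 - 3363 = -3351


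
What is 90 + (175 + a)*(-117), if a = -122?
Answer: -6111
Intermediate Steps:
90 + (175 + a)*(-117) = 90 + (175 - 122)*(-117) = 90 + 53*(-117) = 90 - 6201 = -6111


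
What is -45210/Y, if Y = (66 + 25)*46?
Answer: -22605/2093 ≈ -10.800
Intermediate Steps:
Y = 4186 (Y = 91*46 = 4186)
-45210/Y = -45210/4186 = -45210*1/4186 = -22605/2093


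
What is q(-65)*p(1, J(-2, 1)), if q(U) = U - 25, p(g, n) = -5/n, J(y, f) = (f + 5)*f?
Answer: 75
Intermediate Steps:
J(y, f) = f*(5 + f) (J(y, f) = (5 + f)*f = f*(5 + f))
q(U) = -25 + U
q(-65)*p(1, J(-2, 1)) = (-25 - 65)*(-5/(5 + 1)) = -(-450)/(1*6) = -(-450)/6 = -90*(-⅚) = 75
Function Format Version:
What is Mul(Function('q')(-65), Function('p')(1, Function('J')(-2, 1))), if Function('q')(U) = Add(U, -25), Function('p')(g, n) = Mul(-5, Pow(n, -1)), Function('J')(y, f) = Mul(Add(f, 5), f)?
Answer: 75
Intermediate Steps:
Function('J')(y, f) = Mul(f, Add(5, f)) (Function('J')(y, f) = Mul(Add(5, f), f) = Mul(f, Add(5, f)))
Function('q')(U) = Add(-25, U)
Mul(Function('q')(-65), Function('p')(1, Function('J')(-2, 1))) = Mul(Add(-25, -65), Mul(-5, Pow(Mul(1, Add(5, 1)), -1))) = Mul(-90, Mul(-5, Pow(Mul(1, 6), -1))) = Mul(-90, Mul(-5, Pow(6, -1))) = Mul(-90, Mul(-5, Rational(1, 6))) = Mul(-90, Rational(-5, 6)) = 75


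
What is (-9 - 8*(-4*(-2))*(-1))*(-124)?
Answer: -6820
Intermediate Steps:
(-9 - 8*(-4*(-2))*(-1))*(-124) = (-9 - 64*(-1))*(-124) = (-9 - 8*(-8))*(-124) = (-9 + 64)*(-124) = 55*(-124) = -6820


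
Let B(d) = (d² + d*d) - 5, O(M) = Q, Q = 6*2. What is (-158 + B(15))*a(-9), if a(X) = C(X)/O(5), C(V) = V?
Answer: -861/4 ≈ -215.25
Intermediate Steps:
Q = 12
O(M) = 12
a(X) = X/12
B(d) = -5 + 2*d² (B(d) = (d² + d²) - 5 = 2*d² - 5 = -5 + 2*d²)
(-158 + B(15))*a(-9) = (-158 + (-5 + 2*15²))*((1/12)*(-9)) = (-158 + (-5 + 2*225))*(-¾) = (-158 + (-5 + 450))*(-¾) = (-158 + 445)*(-¾) = 287*(-¾) = -861/4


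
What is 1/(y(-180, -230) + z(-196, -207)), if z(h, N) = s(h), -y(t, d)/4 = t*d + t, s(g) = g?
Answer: -1/165076 ≈ -6.0578e-6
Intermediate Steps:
y(t, d) = -4*t - 4*d*t (y(t, d) = -4*(t*d + t) = -4*(d*t + t) = -4*(t + d*t) = -4*t - 4*d*t)
z(h, N) = h
1/(y(-180, -230) + z(-196, -207)) = 1/(-4*(-180)*(1 - 230) - 196) = 1/(-4*(-180)*(-229) - 196) = 1/(-164880 - 196) = 1/(-165076) = -1/165076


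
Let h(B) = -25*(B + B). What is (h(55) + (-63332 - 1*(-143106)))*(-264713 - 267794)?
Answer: -41015819168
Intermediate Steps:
h(B) = -50*B
(h(55) + (-63332 - 1*(-143106)))*(-264713 - 267794) = (-50*55 + (-63332 - 1*(-143106)))*(-264713 - 267794) = (-2750 + (-63332 + 143106))*(-532507) = (-2750 + 79774)*(-532507) = 77024*(-532507) = -41015819168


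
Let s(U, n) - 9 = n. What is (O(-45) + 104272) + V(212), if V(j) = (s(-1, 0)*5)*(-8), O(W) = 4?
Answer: 103916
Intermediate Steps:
s(U, n) = 9 + n
V(j) = -360 (V(j) = ((9 + 0)*5)*(-8) = (9*5)*(-8) = 45*(-8) = -360)
(O(-45) + 104272) + V(212) = (4 + 104272) - 360 = 104276 - 360 = 103916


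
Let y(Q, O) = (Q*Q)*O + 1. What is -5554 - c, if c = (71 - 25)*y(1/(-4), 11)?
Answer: -45053/8 ≈ -5631.6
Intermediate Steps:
y(Q, O) = 1 + O*Q² (y(Q, O) = Q²*O + 1 = O*Q² + 1 = 1 + O*Q²)
c = 621/8 (c = (71 - 25)*(1 + 11*(1/(-4))²) = 46*(1 + 11*(-¼)²) = 46*(1 + 11*(1/16)) = 46*(1 + 11/16) = 46*(27/16) = 621/8 ≈ 77.625)
-5554 - c = -5554 - 1*621/8 = -5554 - 621/8 = -45053/8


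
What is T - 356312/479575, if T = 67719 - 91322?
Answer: -11319765037/479575 ≈ -23604.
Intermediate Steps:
T = -23603
T - 356312/479575 = -23603 - 356312/479575 = -11319765037/479575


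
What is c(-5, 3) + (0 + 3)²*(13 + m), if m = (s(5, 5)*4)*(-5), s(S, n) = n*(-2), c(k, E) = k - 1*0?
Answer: 1912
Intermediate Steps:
c(k, E) = k (c(k, E) = k + 0 = k)
s(S, n) = -2*n
m = 200 (m = (-2*5*4)*(-5) = -10*4*(-5) = -40*(-5) = 200)
c(-5, 3) + (0 + 3)²*(13 + m) = -5 + (0 + 3)²*(13 + 200) = -5 + 3²*213 = -5 + 9*213 = -5 + 1917 = 1912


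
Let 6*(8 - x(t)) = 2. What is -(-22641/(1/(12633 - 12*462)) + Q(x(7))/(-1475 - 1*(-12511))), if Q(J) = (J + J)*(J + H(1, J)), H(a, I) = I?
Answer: 3985426378190/24831 ≈ 1.6050e+8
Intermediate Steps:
x(t) = 23/3 (x(t) = 8 - 1/6*2 = 8 - 1/3 = 23/3)
Q(J) = 4*J**2 (Q(J) = (J + J)*(J + J) = (2*J)*(2*J) = 4*J**2)
-(-22641/(1/(12633 - 12*462)) + Q(x(7))/(-1475 - 1*(-12511))) = -(-22641/(1/(12633 - 12*462)) + (4*(23/3)**2)/(-1475 - 1*(-12511))) = -(-22641/(1/(12633 - 5544)) + (4*(529/9))/(-1475 + 12511)) = -(-22641/(1/7089) + (2116/9)/11036) = -(-22641/1/7089 + (2116/9)*(1/11036)) = -(-22641*7089 + 529/24831) = -(-160502049 + 529/24831) = -1*(-3985426378190/24831) = 3985426378190/24831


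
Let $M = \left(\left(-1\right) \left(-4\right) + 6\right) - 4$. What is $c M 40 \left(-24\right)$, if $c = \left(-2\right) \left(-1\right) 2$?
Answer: $-23040$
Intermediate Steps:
$c = 4$ ($c = 2 \cdot 2 = 4$)
$M = 6$ ($M = \left(4 + 6\right) - 4 = 10 - 4 = 6$)
$c M 40 \left(-24\right) = 4 \cdot 6 \cdot 40 \left(-24\right) = 24 \cdot 40 \left(-24\right) = 960 \left(-24\right) = -23040$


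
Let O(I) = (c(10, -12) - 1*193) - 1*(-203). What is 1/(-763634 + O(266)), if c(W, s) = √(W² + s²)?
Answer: -190906/145780403283 - √61/291560806566 ≈ -1.3096e-6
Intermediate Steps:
O(I) = 10 + 2*√61 (O(I) = (√(10² + (-12)²) - 1*193) - 1*(-203) = (√(100 + 144) - 193) + 203 = (√244 - 193) + 203 = (2*√61 - 193) + 203 = (-193 + 2*√61) + 203 = 10 + 2*√61)
1/(-763634 + O(266)) = 1/(-763634 + (10 + 2*√61)) = 1/(-763624 + 2*√61)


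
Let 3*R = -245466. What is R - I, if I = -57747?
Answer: -24075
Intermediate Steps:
R = -81822 (R = (1/3)*(-245466) = -81822)
R - I = -81822 - 1*(-57747) = -81822 + 57747 = -24075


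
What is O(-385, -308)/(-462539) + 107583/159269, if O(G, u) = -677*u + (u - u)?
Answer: 214950629/956728883 ≈ 0.22467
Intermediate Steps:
O(G, u) = -677*u (O(G, u) = -677*u + 0 = -677*u)
O(-385, -308)/(-462539) + 107583/159269 = -677*(-308)/(-462539) + 107583/159269 = 208516*(-1/462539) + 107583*(1/159269) = -2708/6007 + 107583/159269 = 214950629/956728883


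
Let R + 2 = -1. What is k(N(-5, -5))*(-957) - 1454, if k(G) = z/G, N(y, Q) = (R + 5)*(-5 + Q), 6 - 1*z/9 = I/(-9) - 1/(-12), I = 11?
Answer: 129629/80 ≈ 1620.4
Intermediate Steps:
R = -3 (R = -2 - 1 = -3)
z = 257/4 (z = 54 - 9*(11/(-9) - 1/(-12)) = 54 - 9*(11*(-⅑) - 1*(-1/12)) = 54 - 9*(-11/9 + 1/12) = 54 - 9*(-41/36) = 54 + 41/4 = 257/4 ≈ 64.250)
N(y, Q) = -10 + 2*Q (N(y, Q) = (-3 + 5)*(-5 + Q) = 2*(-5 + Q) = -10 + 2*Q)
k(G) = 257/(4*G)
k(N(-5, -5))*(-957) - 1454 = (257/(4*(-10 + 2*(-5))))*(-957) - 1454 = (257/(4*(-10 - 10)))*(-957) - 1454 = ((257/4)/(-20))*(-957) - 1454 = ((257/4)*(-1/20))*(-957) - 1454 = -257/80*(-957) - 1454 = 245949/80 - 1454 = 129629/80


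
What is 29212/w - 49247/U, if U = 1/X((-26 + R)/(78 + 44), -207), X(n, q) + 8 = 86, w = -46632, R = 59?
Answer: -668380393/174 ≈ -3.8413e+6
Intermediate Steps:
X(n, q) = 78 (X(n, q) = -8 + 86 = 78)
U = 1/78 ≈ 0.012821
29212/w - 49247/U = 29212/(-46632) - 49247/1/78 = 29212*(-1/46632) - 49247*78 = -109/174 - 3841266 = -668380393/174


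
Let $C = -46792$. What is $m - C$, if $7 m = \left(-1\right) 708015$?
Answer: $-54353$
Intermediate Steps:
$m = -101145$ ($m = \frac{\left(-1\right) 708015}{7} = \frac{1}{7} \left(-708015\right) = -101145$)
$m - C = -101145 - -46792 = -101145 + 46792 = -54353$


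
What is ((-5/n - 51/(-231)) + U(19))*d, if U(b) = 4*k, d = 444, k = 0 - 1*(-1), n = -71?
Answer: 10416240/5467 ≈ 1905.3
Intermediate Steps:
k = 1 (k = 0 + 1 = 1)
U(b) = 4 (U(b) = 4*1 = 4)
((-5/n - 51/(-231)) + U(19))*d = ((-5/(-71) - 51/(-231)) + 4)*444 = ((-5*(-1/71) - 51*(-1/231)) + 4)*444 = ((5/71 + 17/77) + 4)*444 = (1592/5467 + 4)*444 = (23460/5467)*444 = 10416240/5467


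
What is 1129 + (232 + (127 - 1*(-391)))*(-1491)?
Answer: -1117121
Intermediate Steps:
1129 + (232 + (127 - 1*(-391)))*(-1491) = 1129 + (232 + (127 + 391))*(-1491) = 1129 + (232 + 518)*(-1491) = 1129 + 750*(-1491) = 1129 - 1118250 = -1117121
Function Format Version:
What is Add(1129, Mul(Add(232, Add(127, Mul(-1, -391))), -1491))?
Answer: -1117121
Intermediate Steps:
Add(1129, Mul(Add(232, Add(127, Mul(-1, -391))), -1491)) = Add(1129, Mul(Add(232, Add(127, 391)), -1491)) = Add(1129, Mul(Add(232, 518), -1491)) = Add(1129, Mul(750, -1491)) = Add(1129, -1118250) = -1117121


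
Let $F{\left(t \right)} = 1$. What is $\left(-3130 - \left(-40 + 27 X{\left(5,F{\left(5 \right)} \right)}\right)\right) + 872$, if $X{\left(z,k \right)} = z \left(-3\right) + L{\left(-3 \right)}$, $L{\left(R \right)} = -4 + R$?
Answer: $-1624$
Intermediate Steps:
$X{\left(z,k \right)} = -7 - 3 z$ ($X{\left(z,k \right)} = z \left(-3\right) - 7 = - 3 z - 7 = -7 - 3 z$)
$\left(-3130 - \left(-40 + 27 X{\left(5,F{\left(5 \right)} \right)}\right)\right) + 872 = \left(-3130 - \left(-40 + 27 \left(-7 - 15\right)\right)\right) + 872 = \left(-3130 + \left(40 - -594\right)\right) + 872 = \left(-3130 + \left(40 + 594\right)\right) + 872 = \left(-3130 + 634\right) + 872 = -2496 + 872 = -1624$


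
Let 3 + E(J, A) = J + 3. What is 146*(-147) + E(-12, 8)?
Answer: -21474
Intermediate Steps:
E(J, A) = J (E(J, A) = -3 + (J + 3) = -3 + (3 + J) = J)
146*(-147) + E(-12, 8) = 146*(-147) - 12 = -21462 - 12 = -21474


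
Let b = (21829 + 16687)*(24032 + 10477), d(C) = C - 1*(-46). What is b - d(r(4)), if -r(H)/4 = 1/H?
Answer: 1329148599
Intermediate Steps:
r(H) = -4/H
d(C) = 46 + C (d(C) = C + 46 = 46 + C)
b = 1329148644 (b = 38516*34509 = 1329148644)
b - d(r(4)) = 1329148644 - (46 - 4/4) = 1329148644 - (46 - 4*1/4) = 1329148644 - (46 - 1) = 1329148644 - 1*45 = 1329148644 - 45 = 1329148599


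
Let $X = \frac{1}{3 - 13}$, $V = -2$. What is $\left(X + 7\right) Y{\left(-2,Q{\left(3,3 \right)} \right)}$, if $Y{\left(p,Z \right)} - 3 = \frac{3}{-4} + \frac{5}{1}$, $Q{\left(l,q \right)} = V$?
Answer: $\frac{2001}{40} \approx 50.025$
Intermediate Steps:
$Q{\left(l,q \right)} = -2$
$Y{\left(p,Z \right)} = \frac{29}{4}$ ($Y{\left(p,Z \right)} = 3 + \left(\frac{3}{-4} + \frac{5}{1}\right) = 3 + \left(3 \left(- \frac{1}{4}\right) + 5 \cdot 1\right) = 3 + \left(- \frac{3}{4} + 5\right) = 3 + \frac{17}{4} = \frac{29}{4}$)
$X = - \frac{1}{10}$ ($X = \frac{1}{-10} = - \frac{1}{10} \approx -0.1$)
$\left(X + 7\right) Y{\left(-2,Q{\left(3,3 \right)} \right)} = \left(- \frac{1}{10} + 7\right) \frac{29}{4} = \frac{69}{10} \cdot \frac{29}{4} = \frac{2001}{40}$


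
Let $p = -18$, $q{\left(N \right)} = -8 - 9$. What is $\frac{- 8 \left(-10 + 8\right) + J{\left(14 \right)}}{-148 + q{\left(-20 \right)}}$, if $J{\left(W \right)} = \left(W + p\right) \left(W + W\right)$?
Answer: $\frac{32}{55} \approx 0.58182$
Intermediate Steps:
$q{\left(N \right)} = -17$
$J{\left(W \right)} = 2 W \left(-18 + W\right)$ ($J{\left(W \right)} = \left(W - 18\right) \left(W + W\right) = \left(-18 + W\right) 2 W = 2 W \left(-18 + W\right)$)
$\frac{- 8 \left(-10 + 8\right) + J{\left(14 \right)}}{-148 + q{\left(-20 \right)}} = \frac{- 8 \left(-10 + 8\right) + 2 \cdot 14 \left(-18 + 14\right)}{-148 - 17} = \frac{\left(-8\right) \left(-2\right) + 2 \cdot 14 \left(-4\right)}{-165} = \left(16 - 112\right) \left(- \frac{1}{165}\right) = \left(-96\right) \left(- \frac{1}{165}\right) = \frac{32}{55}$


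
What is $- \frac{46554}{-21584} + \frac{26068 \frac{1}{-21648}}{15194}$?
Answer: $\frac{421213843}{195296079} \approx 2.1568$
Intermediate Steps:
$- \frac{46554}{-21584} + \frac{26068 \frac{1}{-21648}}{15194} = \left(-46554\right) \left(- \frac{1}{21584}\right) + 26068 \left(- \frac{1}{21648}\right) \frac{1}{15194} = \frac{23277}{10792} - \frac{6517}{82229928} = \frac{421213843}{195296079}$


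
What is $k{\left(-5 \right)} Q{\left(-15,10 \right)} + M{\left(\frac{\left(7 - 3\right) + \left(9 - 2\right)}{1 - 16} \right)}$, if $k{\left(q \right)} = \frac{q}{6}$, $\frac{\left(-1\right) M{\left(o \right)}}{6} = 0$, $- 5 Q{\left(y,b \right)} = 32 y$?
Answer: $-80$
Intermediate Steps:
$Q{\left(y,b \right)} = - \frac{32 y}{5}$
$M{\left(o \right)} = 0$ ($M{\left(o \right)} = \left(-6\right) 0 = 0$)
$k{\left(q \right)} = \frac{q}{6}$ ($k{\left(q \right)} = q \frac{1}{6} = \frac{q}{6}$)
$k{\left(-5 \right)} Q{\left(-15,10 \right)} + M{\left(\frac{\left(7 - 3\right) + \left(9 - 2\right)}{1 - 16} \right)} = \frac{1}{6} \left(-5\right) \left(\left(- \frac{32}{5}\right) \left(-15\right)\right) + 0 = \left(- \frac{5}{6}\right) 96 + 0 = -80 + 0 = -80$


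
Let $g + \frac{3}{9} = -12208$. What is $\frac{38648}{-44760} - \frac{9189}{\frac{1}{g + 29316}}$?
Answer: $- \frac{879547147486}{5595} \approx -1.572 \cdot 10^{8}$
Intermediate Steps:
$g = - \frac{36625}{3}$ ($g = - \frac{1}{3} - 12208 = - \frac{36625}{3} \approx -12208.0$)
$\frac{38648}{-44760} - \frac{9189}{\frac{1}{g + 29316}} = \frac{38648}{-44760} - \frac{9189}{\frac{1}{- \frac{36625}{3} + 29316}} = 38648 \left(- \frac{1}{44760}\right) - \frac{9189}{\frac{1}{\frac{51323}{3}}} = - \frac{4831}{5595} - \frac{9189}{\frac{3}{51323}} = - \frac{4831}{5595} - 157202349 = - \frac{879547147486}{5595}$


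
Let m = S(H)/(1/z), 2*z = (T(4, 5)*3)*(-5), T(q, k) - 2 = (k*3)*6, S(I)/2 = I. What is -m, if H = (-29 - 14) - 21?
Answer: -88320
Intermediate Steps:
H = -64 (H = -43 - 21 = -64)
S(I) = 2*I
T(q, k) = 2 + 18*k (T(q, k) = 2 + (k*3)*6 = 2 + (3*k)*6 = 2 + 18*k)
z = -690 (z = (((2 + 18*5)*3)*(-5))/2 = (((2 + 90)*3)*(-5))/2 = ((92*3)*(-5))/2 = (276*(-5))/2 = (½)*(-1380) = -690)
m = 88320 (m = (2*(-64))/(1/(-690)) = -128/(-1/690) = -128*(-690) = 88320)
-m = -1*88320 = -88320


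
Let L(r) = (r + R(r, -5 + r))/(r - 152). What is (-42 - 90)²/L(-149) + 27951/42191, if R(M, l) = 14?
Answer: 24586633841/632865 ≈ 38850.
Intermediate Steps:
L(r) = (14 + r)/(-152 + r) (L(r) = (r + 14)/(r - 152) = (14 + r)/(-152 + r))
(-42 - 90)²/L(-149) + 27951/42191 = (-42 - 90)²/(((14 - 149)/(-152 - 149))) + 27951/42191 = (-132)²/((-135/(-301))) + 27951*(1/42191) = 17424/((-1/301*(-135))) + 27951/42191 = 17424/(135/301) + 27951/42191 = 17424*(301/135) + 27951/42191 = 582736/15 + 27951/42191 = 24586633841/632865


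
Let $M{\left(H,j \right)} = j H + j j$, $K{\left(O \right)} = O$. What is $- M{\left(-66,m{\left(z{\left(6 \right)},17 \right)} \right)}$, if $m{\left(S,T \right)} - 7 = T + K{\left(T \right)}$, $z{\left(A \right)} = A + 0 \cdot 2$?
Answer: $1025$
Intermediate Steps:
$z{\left(A \right)} = A$ ($z{\left(A \right)} = A + 0 = A$)
$m{\left(S,T \right)} = 7 + 2 T$ ($m{\left(S,T \right)} = 7 + \left(T + T\right) = 7 + 2 T$)
$M{\left(H,j \right)} = j^{2} + H j$ ($M{\left(H,j \right)} = H j + j^{2} = j^{2} + H j$)
$- M{\left(-66,m{\left(z{\left(6 \right)},17 \right)} \right)} = - \left(7 + 2 \cdot 17\right) \left(-66 + \left(7 + 2 \cdot 17\right)\right) = - \left(7 + 34\right) \left(-66 + \left(7 + 34\right)\right) = - 41 \left(-66 + 41\right) = - 41 \left(-25\right) = \left(-1\right) \left(-1025\right) = 1025$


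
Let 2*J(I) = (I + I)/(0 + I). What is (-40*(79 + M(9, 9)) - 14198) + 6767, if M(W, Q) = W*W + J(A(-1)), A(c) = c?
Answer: -13871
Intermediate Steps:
J(I) = 1 (J(I) = ((I + I)/(0 + I))/2 = ((2*I)/I)/2 = (½)*2 = 1)
M(W, Q) = 1 + W² (M(W, Q) = W*W + 1 = W² + 1 = 1 + W²)
(-40*(79 + M(9, 9)) - 14198) + 6767 = (-40*(79 + (1 + 9²)) - 14198) + 6767 = (-40*(79 + (1 + 81)) - 14198) + 6767 = (-40*(79 + 82) - 14198) + 6767 = (-40*161 - 14198) + 6767 = (-6440 - 14198) + 6767 = -20638 + 6767 = -13871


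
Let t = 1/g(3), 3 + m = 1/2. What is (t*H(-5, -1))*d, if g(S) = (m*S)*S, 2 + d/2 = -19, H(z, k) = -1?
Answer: -28/15 ≈ -1.8667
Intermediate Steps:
m = -5/2 (m = -3 + 1/2 = -3 + ½ = -5/2 ≈ -2.5000)
d = -42 (d = -4 + 2*(-19) = -4 - 38 = -42)
g(S) = -5*S²/2 (g(S) = (-5*S/2)*S = -5*S²/2)
t = -2/45 (t = 1/(-5/2*3²) = 1/(-5/2*9) = 1/(-45/2) = -2/45 ≈ -0.044444)
(t*H(-5, -1))*d = -2/45*(-1)*(-42) = (2/45)*(-42) = -28/15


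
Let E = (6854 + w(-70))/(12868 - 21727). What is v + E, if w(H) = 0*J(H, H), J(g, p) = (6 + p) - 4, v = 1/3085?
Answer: -21135731/27330015 ≈ -0.77335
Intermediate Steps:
v = 1/3085 ≈ 0.00032415
J(g, p) = 2 + p
w(H) = 0 (w(H) = 0*(2 + H) = 0)
E = -6854/8859 (E = (6854 + 0)/(12868 - 21727) = 6854/(-8859) = 6854*(-1/8859) = -6854/8859 ≈ -0.77368)
v + E = 1/3085 - 6854/8859 = -21135731/27330015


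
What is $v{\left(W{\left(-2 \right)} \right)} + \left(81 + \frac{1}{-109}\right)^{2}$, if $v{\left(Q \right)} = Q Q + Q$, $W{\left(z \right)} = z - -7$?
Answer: $\frac{78290014}{11881} \approx 6589.5$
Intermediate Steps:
$W{\left(z \right)} = 7 + z$ ($W{\left(z \right)} = z + 7 = 7 + z$)
$v{\left(Q \right)} = Q + Q^{2}$ ($v{\left(Q \right)} = Q^{2} + Q = Q + Q^{2}$)
$v{\left(W{\left(-2 \right)} \right)} + \left(81 + \frac{1}{-109}\right)^{2} = \left(7 - 2\right) \left(1 + \left(7 - 2\right)\right) + \left(81 + \frac{1}{-109}\right)^{2} = 5 \left(1 + 5\right) + \left(81 - \frac{1}{109}\right)^{2} = 5 \cdot 6 + \left(\frac{8828}{109}\right)^{2} = 30 + \frac{77933584}{11881} = \frac{78290014}{11881}$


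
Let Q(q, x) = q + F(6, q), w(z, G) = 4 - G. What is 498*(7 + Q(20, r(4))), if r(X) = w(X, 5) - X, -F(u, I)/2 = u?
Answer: 7470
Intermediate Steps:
F(u, I) = -2*u
r(X) = -1 - X (r(X) = (4 - 1*5) - X = (4 - 5) - X = -1 - X)
Q(q, x) = -12 + q (Q(q, x) = q - 2*6 = q - 12 = -12 + q)
498*(7 + Q(20, r(4))) = 498*(7 + (-12 + 20)) = 498*(7 + 8) = 498*15 = 7470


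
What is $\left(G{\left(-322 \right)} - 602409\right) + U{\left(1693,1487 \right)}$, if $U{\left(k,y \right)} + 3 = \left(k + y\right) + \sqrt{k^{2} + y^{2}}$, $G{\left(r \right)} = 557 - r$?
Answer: $-598353 + \sqrt{5077418} \approx -5.961 \cdot 10^{5}$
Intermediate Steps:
$U{\left(k,y \right)} = -3 + k + y + \sqrt{k^{2} + y^{2}}$ ($U{\left(k,y \right)} = -3 + \left(\left(k + y\right) + \sqrt{k^{2} + y^{2}}\right) = -3 + \left(k + y + \sqrt{k^{2} + y^{2}}\right) = -3 + k + y + \sqrt{k^{2} + y^{2}}$)
$\left(G{\left(-322 \right)} - 602409\right) + U{\left(1693,1487 \right)} = \left(\left(557 - -322\right) - 602409\right) + \left(-3 + 1693 + 1487 + \sqrt{1693^{2} + 1487^{2}}\right) = \left(\left(557 + 322\right) - 602409\right) + \left(-3 + 1693 + 1487 + \sqrt{2866249 + 2211169}\right) = \left(879 - 602409\right) + \left(-3 + 1693 + 1487 + \sqrt{5077418}\right) = -601530 + \left(3177 + \sqrt{5077418}\right) = -598353 + \sqrt{5077418}$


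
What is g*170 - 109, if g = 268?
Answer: 45451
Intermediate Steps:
g*170 - 109 = 268*170 - 109 = 45560 - 109 = 45451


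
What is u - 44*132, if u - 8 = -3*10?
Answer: -5830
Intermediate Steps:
u = -22 (u = 8 - 3*10 = 8 - 30 = -22)
u - 44*132 = -22 - 44*132 = -22 - 5808 = -5830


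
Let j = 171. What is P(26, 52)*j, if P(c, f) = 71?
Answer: 12141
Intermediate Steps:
P(26, 52)*j = 71*171 = 12141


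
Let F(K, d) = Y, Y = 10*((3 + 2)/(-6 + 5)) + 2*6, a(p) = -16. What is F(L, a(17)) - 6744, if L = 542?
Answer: -6782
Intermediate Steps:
Y = -38 (Y = 10*(5/(-1)) + 12 = 10*(5*(-1)) + 12 = 10*(-5) + 12 = -50 + 12 = -38)
F(K, d) = -38
F(L, a(17)) - 6744 = -38 - 6744 = -6782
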